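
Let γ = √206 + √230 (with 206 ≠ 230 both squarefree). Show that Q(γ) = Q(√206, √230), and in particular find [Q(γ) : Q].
[Q(γ) : Q] = 4 (equivalently, Q(γ) = Q(√206, √230))

Obviously Q(γ) ⊆ Q(√206, √230), and [Q(√206, √230):Q] = 4 (since 206, 230 are distinct squarefree integers > 1 with 47380 not a perfect square). To show equality we compute the minimal polynomial of γ. From γ = √206 + √230: γ^2 = 206 + 2√(47380) + 230 = 436 + 2√(47380), so γ^2 - 436 = 2√(47380); squaring, (γ^2 - 436)^2 = 4·47380, i.e. γ^4 - 872γ^2 + 190096 - 189520 = 0, i.e. γ^4 - 872γ^2 + 576 = 0. So γ is a root of x^4 - 872x^2 + 576. This polynomial is irreducible over Q: it has no rational root (each ±√206 ± √230 is irrational), and any factorization into two quadratics over Q would force √(47380) ∈ Q (pairing opposite roots) or √206, √230 ∈ Q (other pairings), all impossible. Hence [Q(γ):Q] = 4 = [Q(√206, √230):Q], so Q(γ) = Q(√206, √230).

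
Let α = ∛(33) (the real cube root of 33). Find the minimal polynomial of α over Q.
m_α(x) = x^3 - 33

α satisfies α^3 = 33, so x^3 - 33 annihilates α. By the rational root test, a rational root p/q (in lowest terms) of x^3 - 33 would satisfy p^3 = 33 q^3, forcing q = 1 and p^3 = 33; but 33 is not a perfect cube, contradiction. A monic cubic over Q with no rational root is irreducible (any nontrivial factorization would include a linear factor). Hence x^3 - 33 is the minimal polynomial of α, and in particular [Q(α):Q] = 3.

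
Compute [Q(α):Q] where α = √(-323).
[Q(α):Q] = 2

[Q(α):Q] equals the degree of the minimal polynomial of α. Here α^2 = -323 and x^2 + 323 is irreducible (d = -323 is squarefree, ≠ 1, hence not a square), so deg(m_α) = 2. Thus [Q(α):Q] = 2.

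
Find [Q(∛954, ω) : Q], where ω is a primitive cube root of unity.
[Q(∛954, ω) : Q] = 6

[Q(∛954):Q] = 3 (min poly x^3 - 954, irreducible since 954 is not a perfect cube). [Q(ω):Q] = 2 (min poly x^2 + x + 1). Since Q(∛954) ⊂ R and ω ∉ R, we have ω ∉ Q(∛954), so x^2 + x + 1 remains irreducible over Q(∛954) and [Q(∛954, ω) : Q(∛954)] = 2. By the tower law, [Q(∛954, ω) : Q] = 3 · 2 = 6. (In fact Q(∛954, ω) is the splitting field of x^3 - 954 over Q.)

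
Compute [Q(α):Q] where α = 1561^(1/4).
[Q(α):Q] = 4

α is a root of x^4 - 1561. By Eisenstein's criterion at the prime p = 7 (which divides the constant term 1561 but p^2 = 49 does not, since 1561 is squarefree), x^4 - 1561 is irreducible over Q. Hence [Q(α):Q] = 4.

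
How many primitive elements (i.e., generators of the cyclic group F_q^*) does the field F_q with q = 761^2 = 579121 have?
There are φ(579120) = 145152 primitive elements

F_q^* is cyclic of order q - 1 = 579120. A cyclic group of order m has exactly φ(m) generators. Here m = 579120 = 2^4 · 3 · 5 · 19 · 127, so the number of primitive elements is φ(579120) = 145152.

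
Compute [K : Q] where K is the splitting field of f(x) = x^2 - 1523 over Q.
[K : Q] = 2

f(x) = x^2 - 1523 factors as (x - √1523)(x + √1523). The splitting field is K = Q(√1523). Since 1523 is squarefree and > 1, it is not a perfect square, so x^2 - 1523 is irreducible over Q and [Q(√1523) : Q] = 2. Hence [K : Q] = 2.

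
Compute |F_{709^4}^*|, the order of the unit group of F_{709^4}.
|F_{709^4}^*| = 252688187760

F_{709^4} has 709^4 = 252688187761 elements; its multiplicative group consists of all nonzero elements, so |F_{709^4}^*| = 252688187761 - 1 = 252688187760. (It is cyclic since any finite subgroup of the multiplicative group of a field is cyclic.)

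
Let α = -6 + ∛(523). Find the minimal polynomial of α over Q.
m_α(x) = x^3 + 18x^2 + 108x - 307

Set β = α + 6 = ∛(523), so β^3 = 523. Then (α + 6)^3 - 523 = 0, i.e. α is a root of g(x) = (x + 6)^3 - 523 = x^3 + 18x^2 + 108x - 307. Since g(x) = h(x + 6) where h(x) = x^3 - 523, and h is irreducible over Q (because 523 is not a perfect cube, so h has no rational root, and a monic cubic with no rational root is irreducible), g is also irreducible (irreducibility is preserved under the substitution x → x + 6). Hence m_α(x) = x^3 + 18x^2 + 108x - 307.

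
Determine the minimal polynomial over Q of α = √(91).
m_α(x) = x^2 - 91

α satisfies α^2 - 91 = 0, so x^2 - 91 annihilates α. Since d = 91 is squarefree and ≠ 1, it is not a perfect square in Q, so x^2 - 91 has no rational root and is therefore irreducible over Q (a degree-2 polynomial over a field is irreducible iff it has no root). Hence m_α(x) = x^2 - 91.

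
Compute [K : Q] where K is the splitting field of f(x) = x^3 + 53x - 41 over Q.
[K : Q] = 6

By the rational root test, any rational root of the monic integer polynomial f(x) = x^3 + 53x - 41 must be an integer dividing the constant term -41, i.e. one of ±{1, 41}. Evaluating: f(1) = 13, f(-1) = -95, f(41) = 71053, f(-41) = -71135; none is 0, so f has no rational root and is therefore irreducible over Q (a cubic with no linear factor over a field is irreducible). For an irreducible cubic, the Galois group is A_3 or S_3 according as the discriminant disc(f) = -4a^3 - 27b^2 = -4·(53)^3 - 27·(-41)^2 = -640895 is or is not a square in Q. Here disc(f) = -640895 is not a perfect square in Q, so the Galois group of f over Q is not contained in A_3 and must be all of S_3. The splitting field has degree |S_3| = 6 over Q, so [K : Q] = 6.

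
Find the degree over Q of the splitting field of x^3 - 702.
[K : Q] = 6

The roots of x^3 - 702 are ∛702, ω∛702, ω^2∛702 where ω = e^(2πi/3) is a primitive cube root of unity, so K = Q(∛702, ω). Now [Q(∛702):Q] = 3 (since 702 is not a perfect cube, x^3 - 702 is irreducible) and [Q(ω):Q] = 2. Both 2 and 3 divide [K:Q], and [K:Q] ≤ 3·2 = 6, so [K:Q] = 6. (Equivalently: Q(∛702) ⊂ R but ω ∉ R, so [K : Q(∛702)] = 2.)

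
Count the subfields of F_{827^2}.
F_{827^2} has 2 subfields

The subfields of F_{p^n} are exactly the fields F_{p^d} for d | n (each is the fixed field of the unique index-d subgroup of Gal(F_{p^n}/F_p) ≅ Z/nZ). The divisors of n = 2 are {1, 2}, giving 2 subfields: F_{827^1}, F_{827^2}.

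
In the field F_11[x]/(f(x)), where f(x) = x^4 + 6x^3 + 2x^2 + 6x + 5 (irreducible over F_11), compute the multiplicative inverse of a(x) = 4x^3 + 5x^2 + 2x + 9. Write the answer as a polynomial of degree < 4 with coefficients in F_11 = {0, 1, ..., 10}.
a(x)^(-1) ≡ 8x^3 + 3x^2 + 3x + 9 (mod f(x))

Since f is irreducible over F_11, F_11[x]/(f) is a field and a(x) ≠ 0 has an inverse. Apply the extended Euclidean algorithm to f(x) and a(x) in F_11[x]: f(x) = (3x + 6)·a(x) + (10x^2 + 6);  a(x) = (7x + 6)·(10x^2 + 6) + (4x + 6);  (10x^2 + 6) = (8x + 10)·(4x + 6) + (1). The last nonzero remainder is the constant 1 = gcd(f, a) in F_11. Back-substituting through the division chain expresses 1 = s(x)·a(x) + t(x)·f(x) with s(x) ≡ 8x^3 + 3x^2 + 3x + 9 (mod f), so a(x)^(-1) ≡ s(x) = 8x^3 + 3x^2 + 3x + 9 (mod f). Check: (4x^3 + 5x^2 + 2x + 9)·(8x^3 + 3x^2 + 3x + 9) = 10x^6 + 8x^5 + 10x^4 + 8x^3 + x^2 + x + 4 ≡ 1 (mod x^4 + 6x^3 + 2x^2 + 6x + 5).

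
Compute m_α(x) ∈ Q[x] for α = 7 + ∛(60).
m_α(x) = x^3 - 21x^2 + 147x - 403

Set β = α - 7 = ∛(60), so β^3 = 60. Then (α - 7)^3 - 60 = 0, i.e. α is a root of g(x) = (x - 7)^3 - 60 = x^3 - 21x^2 + 147x - 403. Since g(x) = h(x - 7) where h(x) = x^3 - 60, and h is irreducible over Q (because 60 is not a perfect cube, so h has no rational root, and a monic cubic with no rational root is irreducible), g is also irreducible (irreducibility is preserved under the substitution x → x - 7). Hence m_α(x) = x^3 - 21x^2 + 147x - 403.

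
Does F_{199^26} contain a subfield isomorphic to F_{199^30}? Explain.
No: F_{199^30} is not a subfield of F_{199^26}

F_{p^m} embeds in F_{p^n} iff m | n. Here 30 ∤ 26 (since 26 = 0·30 + 26 with remainder 26 ≠ 0), so F_{199^30} is not a subfield of F_{199^26}. Equivalently: if it were, the tower law would give 30 = [F_{199^30}:F_199] dividing [F_{199^26}:F_199] = 26, contradiction.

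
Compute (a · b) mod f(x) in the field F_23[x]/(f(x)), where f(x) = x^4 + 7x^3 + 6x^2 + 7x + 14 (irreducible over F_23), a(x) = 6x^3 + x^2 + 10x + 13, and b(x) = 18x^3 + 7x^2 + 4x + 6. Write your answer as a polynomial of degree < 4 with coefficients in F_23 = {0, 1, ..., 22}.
a · b ≡ 20x^3 + 2x^2 + 17x + 19 (mod f(x))

Multiply in F_23[x]: a(x)·b(x) = (6x^3 + x^2 + 10x + 13)·(18x^3 + 7x^2 + 4x + 6) = 16x^6 + 14x^5 + 4x^4 + 22x^3 + 22x^2 + 20x + 9. This has degree ≥ 4, so divide by f(x) over F_23: 16x^6 + 14x^5 + 4x^4 + 22x^3 + 22x^2 + 20x + 9 = (16x^2 + 17x + 19)·(x^4 + 7x^3 + 6x^2 + 7x + 14) + (20x^3 + 2x^2 + 17x + 19). Hence a·b ≡ 20x^3 + 2x^2 + 17x + 19 (mod f). (F_23[x]/(f) is a field with 23^4 = 279841 elements since f is irreducible of degree 4.)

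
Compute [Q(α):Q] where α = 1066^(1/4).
[Q(α):Q] = 4

α is a root of x^4 - 1066. By Eisenstein's criterion at the prime p = 2 (which divides the constant term 1066 but p^2 = 4 does not, since 1066 is squarefree), x^4 - 1066 is irreducible over Q. Hence [Q(α):Q] = 4.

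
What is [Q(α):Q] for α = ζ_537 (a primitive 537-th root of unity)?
[Q(α):Q] = 356

The minimal polynomial of ζ_537 over Q is the 537-th cyclotomic polynomial Φ_537(x), which is irreducible over Q and has degree φ(537) = 356. Hence [Q(α):Q] = φ(537) = 356.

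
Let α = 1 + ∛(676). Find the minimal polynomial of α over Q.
m_α(x) = x^3 - 3x^2 + 3x - 677

Set β = α - 1 = ∛(676), so β^3 = 676. Then (α - 1)^3 - 676 = 0, i.e. α is a root of g(x) = (x - 1)^3 - 676 = x^3 - 3x^2 + 3x - 677. Since g(x) = h(x - 1) where h(x) = x^3 - 676, and h is irreducible over Q (because 676 is not a perfect cube, so h has no rational root, and a monic cubic with no rational root is irreducible), g is also irreducible (irreducibility is preserved under the substitution x → x - 1). Hence m_α(x) = x^3 - 3x^2 + 3x - 677.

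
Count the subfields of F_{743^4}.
F_{743^4} has 3 subfields

The subfields of F_{p^n} are exactly the fields F_{p^d} for d | n (each is the fixed field of the unique index-d subgroup of Gal(F_{p^n}/F_p) ≅ Z/nZ). The divisors of n = 4 are {1, 2, 4}, giving 3 subfields: F_{743^1}, F_{743^2}, F_{743^4}.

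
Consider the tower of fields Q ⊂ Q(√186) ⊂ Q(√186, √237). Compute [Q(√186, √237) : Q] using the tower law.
[Q(√186, √237) : Q] = 4

[Q(√186):Q] = 2 (min poly x^2 - 186, irreducible since 186 is squarefree > 1). For the top step, suppose √237 ∈ Q(√186), say √237 = c + d√186 with c, d ∈ Q. Squaring: 237 = c^2 + 186d^2 + 2cd√186. Since √186 ∉ Q this forces 2cd = 0. If d = 0 then √237 = c ∈ Q, contradicting 237 squarefree > 1. If c = 0 then 237 = 186d^2, so 186·237 = (186d)^2 is a perfect square in Q — but 186·237 = 44082 is not a perfect square (since 186 and 237 are distinct squarefree integers). Contradiction. Hence √237 ∉ Q(√186), so x^2 - 237 stays irreducible over Q(√186) and [Q(√186, √237) : Q(√186)] = 2. By the tower law, [Q(√186, √237) : Q] = 2 · 2 = 4.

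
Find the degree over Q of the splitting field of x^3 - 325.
[K : Q] = 6

The roots of x^3 - 325 are ∛325, ω∛325, ω^2∛325 where ω = e^(2πi/3) is a primitive cube root of unity, so K = Q(∛325, ω). Now [Q(∛325):Q] = 3 (since 325 is not a perfect cube, x^3 - 325 is irreducible) and [Q(ω):Q] = 2. Both 2 and 3 divide [K:Q], and [K:Q] ≤ 3·2 = 6, so [K:Q] = 6. (Equivalently: Q(∛325) ⊂ R but ω ∉ R, so [K : Q(∛325)] = 2.)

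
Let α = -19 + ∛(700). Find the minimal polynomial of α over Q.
m_α(x) = x^3 + 57x^2 + 1083x + 6159

Set β = α + 19 = ∛(700), so β^3 = 700. Then (α + 19)^3 - 700 = 0, i.e. α is a root of g(x) = (x + 19)^3 - 700 = x^3 + 57x^2 + 1083x + 6159. Since g(x) = h(x + 19) where h(x) = x^3 - 700, and h is irreducible over Q (because 700 is not a perfect cube, so h has no rational root, and a monic cubic with no rational root is irreducible), g is also irreducible (irreducibility is preserved under the substitution x → x + 19). Hence m_α(x) = x^3 + 57x^2 + 1083x + 6159.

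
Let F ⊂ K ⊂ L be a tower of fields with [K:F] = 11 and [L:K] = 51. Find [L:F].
[L:F] = 561

The tower law says that for any tower of field extensions F ⊂ K ⊂ L with finite degrees, [L:F] = [L:K] · [K:F]. Here this gives [L:F] = 51 · 11 = 561.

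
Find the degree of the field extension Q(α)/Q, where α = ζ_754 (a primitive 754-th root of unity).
[Q(α):Q] = 336

The minimal polynomial of ζ_754 over Q is the 754-th cyclotomic polynomial Φ_754(x), which is irreducible over Q and has degree φ(754) = 336. Hence [Q(α):Q] = φ(754) = 336.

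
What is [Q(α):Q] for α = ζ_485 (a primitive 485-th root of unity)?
[Q(α):Q] = 384

The minimal polynomial of ζ_485 over Q is the 485-th cyclotomic polynomial Φ_485(x), which is irreducible over Q and has degree φ(485) = 384. Hence [Q(α):Q] = φ(485) = 384.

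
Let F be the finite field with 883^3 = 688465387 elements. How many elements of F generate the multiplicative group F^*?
There are φ(688465386) = 196703640 primitive elements

F_q^* is cyclic of order q - 1 = 688465386. A cyclic group of order m has exactly φ(m) generators. Here m = 688465386 = 2 · 3^3 · 7^2 · 260191, so the number of primitive elements is φ(688465386) = 196703640.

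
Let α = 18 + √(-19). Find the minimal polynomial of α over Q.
m_α(x) = x^2 - 36x + 343

From α - 18 = √(-19), squaring gives (α - 18)^2 = -19, i.e. α^2 - 36α + 324 = -19, so α^2 - 36α + 343 = 0. The discriminant of x^2 - 36x + 343 is (-36)^2 - 4·(343) = 1296 - 1372 = -76, and 4·(-19) is not a perfect square in Q since -19 is squarefree and ≠ 1. Hence x^2 - 36x + 343 is irreducible over Q and is the minimal polynomial of α.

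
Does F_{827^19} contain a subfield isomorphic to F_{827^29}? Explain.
No: F_{827^29} is not a subfield of F_{827^19}

F_{p^m} embeds in F_{p^n} iff m | n. Here 29 ∤ 19 (since 19 = 0·29 + 19 with remainder 19 ≠ 0), so F_{827^29} is not a subfield of F_{827^19}. Equivalently: if it were, the tower law would give 29 = [F_{827^29}:F_827] dividing [F_{827^19}:F_827] = 19, contradiction.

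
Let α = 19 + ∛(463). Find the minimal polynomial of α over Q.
m_α(x) = x^3 - 57x^2 + 1083x - 7322

Set β = α - 19 = ∛(463), so β^3 = 463. Then (α - 19)^3 - 463 = 0, i.e. α is a root of g(x) = (x - 19)^3 - 463 = x^3 - 57x^2 + 1083x - 7322. Since g(x) = h(x - 19) where h(x) = x^3 - 463, and h is irreducible over Q (because 463 is not a perfect cube, so h has no rational root, and a monic cubic with no rational root is irreducible), g is also irreducible (irreducibility is preserved under the substitution x → x - 19). Hence m_α(x) = x^3 - 57x^2 + 1083x - 7322.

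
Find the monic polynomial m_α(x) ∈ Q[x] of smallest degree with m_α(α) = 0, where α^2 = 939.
m_α(x) = x^2 - 939

α satisfies α^2 - 939 = 0, so x^2 - 939 annihilates α. Since d = 939 is squarefree and ≠ 1, it is not a perfect square in Q, so x^2 - 939 has no rational root and is therefore irreducible over Q (a degree-2 polynomial over a field is irreducible iff it has no root). Hence m_α(x) = x^2 - 939.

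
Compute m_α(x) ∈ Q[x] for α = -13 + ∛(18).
m_α(x) = x^3 + 39x^2 + 507x + 2179

Set β = α + 13 = ∛(18), so β^3 = 18. Then (α + 13)^3 - 18 = 0, i.e. α is a root of g(x) = (x + 13)^3 - 18 = x^3 + 39x^2 + 507x + 2179. Since g(x) = h(x + 13) where h(x) = x^3 - 18, and h is irreducible over Q (because 18 is not a perfect cube, so h has no rational root, and a monic cubic with no rational root is irreducible), g is also irreducible (irreducibility is preserved under the substitution x → x + 13). Hence m_α(x) = x^3 + 39x^2 + 507x + 2179.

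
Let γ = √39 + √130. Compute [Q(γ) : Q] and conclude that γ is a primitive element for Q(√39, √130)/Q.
[Q(γ) : Q] = 4 (equivalently, Q(γ) = Q(√39, √130))

Obviously Q(γ) ⊆ Q(√39, √130), and [Q(√39, √130):Q] = 4 (since 39, 130 are distinct squarefree integers > 1 with 5070 not a perfect square). To show equality we compute the minimal polynomial of γ. From γ = √39 + √130: γ^2 = 39 + 2√(5070) + 130 = 169 + 2√(5070), so γ^2 - 169 = 2√(5070); squaring, (γ^2 - 169)^2 = 4·5070, i.e. γ^4 - 338γ^2 + 28561 - 20280 = 0, i.e. γ^4 - 338γ^2 + 8281 = 0. So γ is a root of x^4 - 338x^2 + 8281. This polynomial is irreducible over Q: it has no rational root (each ±√39 ± √130 is irrational), and any factorization into two quadratics over Q would force √(5070) ∈ Q (pairing opposite roots) or √39, √130 ∈ Q (other pairings), all impossible. Hence [Q(γ):Q] = 4 = [Q(√39, √130):Q], so Q(γ) = Q(√39, √130).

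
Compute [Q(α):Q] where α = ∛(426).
[Q(α):Q] = 3

The minimal polynomial of α is x^3 - 426, irreducible over Q since 426 is not a perfect cube (so x^3 - 426 has no rational root). Hence [Q(α):Q] = deg(m_α) = 3.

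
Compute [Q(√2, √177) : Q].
[Q(√2, √177) : Q] = 4

[Q(√2):Q] = 2 (min poly x^2 - 2, irreducible since 2 is squarefree > 1). For the top step, suppose √177 ∈ Q(√2), say √177 = c + d√2 with c, d ∈ Q. Squaring: 177 = c^2 + 2d^2 + 2cd√2. Since √2 ∉ Q this forces 2cd = 0. If d = 0 then √177 = c ∈ Q, contradicting 177 squarefree > 1. If c = 0 then 177 = 2d^2, so 2·177 = (2d)^2 is a perfect square in Q — but 2·177 = 354 is not a perfect square (since 2 and 177 are distinct squarefree integers). Contradiction. Hence √177 ∉ Q(√2), so x^2 - 177 stays irreducible over Q(√2) and [Q(√2, √177) : Q(√2)] = 2. By the tower law, [Q(√2, √177) : Q] = 2 · 2 = 4.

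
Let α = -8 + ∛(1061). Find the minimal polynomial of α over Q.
m_α(x) = x^3 + 24x^2 + 192x - 549

Set β = α + 8 = ∛(1061), so β^3 = 1061. Then (α + 8)^3 - 1061 = 0, i.e. α is a root of g(x) = (x + 8)^3 - 1061 = x^3 + 24x^2 + 192x - 549. Since g(x) = h(x + 8) where h(x) = x^3 - 1061, and h is irreducible over Q (because 1061 is not a perfect cube, so h has no rational root, and a monic cubic with no rational root is irreducible), g is also irreducible (irreducibility is preserved under the substitution x → x + 8). Hence m_α(x) = x^3 + 24x^2 + 192x - 549.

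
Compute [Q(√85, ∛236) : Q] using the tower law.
[Q(√85, ∛236) : Q] = 6

Let L = Q(√85, ∛236). Since Q(√85) ⊂ L and [Q(√85):Q] = 2, the tower law gives 2 | [L:Q]. Likewise Q(∛236) ⊂ L with [Q(∛236):Q] = 3 (because 236 is not a perfect cube), so 3 | [L:Q]. As gcd(2,3) = 1, [L:Q] is divisible by 6. Conversely L is generated over Q by √85 and ∛236, so [L:Q] ≤ 2·3 = 6. Therefore [Q(√85, ∛236) : Q] = 6.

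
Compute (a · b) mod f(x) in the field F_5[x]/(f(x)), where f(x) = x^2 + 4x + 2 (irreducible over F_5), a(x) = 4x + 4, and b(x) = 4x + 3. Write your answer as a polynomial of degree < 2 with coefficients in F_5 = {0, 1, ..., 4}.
a · b ≡ 4x (mod f(x))

Multiply in F_5[x]: a(x)·b(x) = (4x + 4)·(4x + 3) = x^2 + 3x + 2. This has degree ≥ 2, so divide by f(x) over F_5: x^2 + 3x + 2 = (1)·(x^2 + 4x + 2) + (4x). Hence a·b ≡ 4x (mod f). (F_5[x]/(f) is a field with 5^2 = 25 elements since f is irreducible of degree 2.)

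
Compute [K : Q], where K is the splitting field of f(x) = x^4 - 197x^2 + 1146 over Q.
[K : Q] = 4

Solving the quadratic in x^2: x^2 = (197 ± √(197^2 - 4·1146))/2 = (197 ± √34225)/2 = (197 ± 185)/2, giving x^2 = 191 or x^2 = 6. So f(x) = (x^2 - 191)(x^2 - 6) and the roots of f are ±√191, ±√6. Hence the splitting field is K = Q(√191, √6). Since 191 and 6 are distinct squarefree integers > 1, their product 1146 is not a perfect square, so √6 ∉ Q(√191). By the tower law [K:Q] = [Q(√191,√6):Q(√191)] · [Q(√191):Q] = 2 · 2 = 4.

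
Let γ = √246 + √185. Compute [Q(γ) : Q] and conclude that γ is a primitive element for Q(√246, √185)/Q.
[Q(γ) : Q] = 4 (equivalently, Q(γ) = Q(√246, √185))

Obviously Q(γ) ⊆ Q(√246, √185), and [Q(√246, √185):Q] = 4 (since 246, 185 are distinct squarefree integers > 1 with 45510 not a perfect square). To show equality we compute the minimal polynomial of γ. From γ = √246 + √185: γ^2 = 246 + 2√(45510) + 185 = 431 + 2√(45510), so γ^2 - 431 = 2√(45510); squaring, (γ^2 - 431)^2 = 4·45510, i.e. γ^4 - 862γ^2 + 185761 - 182040 = 0, i.e. γ^4 - 862γ^2 + 3721 = 0. So γ is a root of x^4 - 862x^2 + 3721. This polynomial is irreducible over Q: it has no rational root (each ±√246 ± √185 is irrational), and any factorization into two quadratics over Q would force √(45510) ∈ Q (pairing opposite roots) or √246, √185 ∈ Q (other pairings), all impossible. Hence [Q(γ):Q] = 4 = [Q(√246, √185):Q], so Q(γ) = Q(√246, √185).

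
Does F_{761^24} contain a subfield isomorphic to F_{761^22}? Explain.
No: F_{761^22} is not a subfield of F_{761^24}

F_{p^m} embeds in F_{p^n} iff m | n. Here 22 ∤ 24 (since 24 = 1·22 + 2 with remainder 2 ≠ 0), so F_{761^22} is not a subfield of F_{761^24}. Equivalently: if it were, the tower law would give 22 = [F_{761^22}:F_761] dividing [F_{761^24}:F_761] = 24, contradiction.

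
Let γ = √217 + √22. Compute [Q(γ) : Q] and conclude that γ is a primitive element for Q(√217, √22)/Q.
[Q(γ) : Q] = 4 (equivalently, Q(γ) = Q(√217, √22))

Obviously Q(γ) ⊆ Q(√217, √22), and [Q(√217, √22):Q] = 4 (since 217, 22 are distinct squarefree integers > 1 with 4774 not a perfect square). To show equality we compute the minimal polynomial of γ. From γ = √217 + √22: γ^2 = 217 + 2√(4774) + 22 = 239 + 2√(4774), so γ^2 - 239 = 2√(4774); squaring, (γ^2 - 239)^2 = 4·4774, i.e. γ^4 - 478γ^2 + 57121 - 19096 = 0, i.e. γ^4 - 478γ^2 + 38025 = 0. So γ is a root of x^4 - 478x^2 + 38025. This polynomial is irreducible over Q: it has no rational root (each ±√217 ± √22 is irrational), and any factorization into two quadratics over Q would force √(4774) ∈ Q (pairing opposite roots) or √217, √22 ∈ Q (other pairings), all impossible. Hence [Q(γ):Q] = 4 = [Q(√217, √22):Q], so Q(γ) = Q(√217, √22).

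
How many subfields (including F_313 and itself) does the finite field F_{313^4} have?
F_{313^4} has 3 subfields

The subfields of F_{p^n} are exactly the fields F_{p^d} for d | n (each is the fixed field of the unique index-d subgroup of Gal(F_{p^n}/F_p) ≅ Z/nZ). The divisors of n = 4 are {1, 2, 4}, giving 3 subfields: F_{313^1}, F_{313^2}, F_{313^4}.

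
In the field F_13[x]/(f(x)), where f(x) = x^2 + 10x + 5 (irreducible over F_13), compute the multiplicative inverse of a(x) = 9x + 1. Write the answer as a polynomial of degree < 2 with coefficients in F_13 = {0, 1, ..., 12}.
a(x)^(-1) ≡ x + 7 (mod f(x))

Since f is irreducible over F_13, F_13[x]/(f) is a field and a(x) ≠ 0 has an inverse. Apply the extended Euclidean algorithm to f(x) and a(x) in F_13[x]: f(x) = (3x + 8)·a(x) + (10). The last nonzero remainder is the constant 10 = gcd(f, a) in F_13. Back-substituting through the division chain expresses 10 = s(x)·a(x) + t(x)·f(x) with s(x) ≡ 10x + 5 (mod f), so (10x + 5)·a(x) ≡ 10 (mod f). Multiplying by 10^(-1) ≡ 4 in F_13 gives a(x)^(-1) ≡ 4·(10x + 5) ≡ x + 7 (mod f). Check: (9x + 1)·(x + 7) = 9x^2 + 12x + 7 ≡ 1 (mod x^2 + 10x + 5).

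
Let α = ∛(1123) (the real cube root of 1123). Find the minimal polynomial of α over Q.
m_α(x) = x^3 - 1123

α satisfies α^3 = 1123, so x^3 - 1123 annihilates α. By the rational root test, a rational root p/q (in lowest terms) of x^3 - 1123 would satisfy p^3 = 1123 q^3, forcing q = 1 and p^3 = 1123; but 1123 is not a perfect cube, contradiction. A monic cubic over Q with no rational root is irreducible (any nontrivial factorization would include a linear factor). Hence x^3 - 1123 is the minimal polynomial of α, and in particular [Q(α):Q] = 3.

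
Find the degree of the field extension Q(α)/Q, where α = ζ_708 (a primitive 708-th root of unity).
[Q(α):Q] = 232

The minimal polynomial of ζ_708 over Q is the 708-th cyclotomic polynomial Φ_708(x), which is irreducible over Q and has degree φ(708) = 232. Hence [Q(α):Q] = φ(708) = 232.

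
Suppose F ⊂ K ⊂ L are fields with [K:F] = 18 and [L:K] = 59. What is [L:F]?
[L:F] = 1062

The tower law says that for any tower of field extensions F ⊂ K ⊂ L with finite degrees, [L:F] = [L:K] · [K:F]. Here this gives [L:F] = 59 · 18 = 1062.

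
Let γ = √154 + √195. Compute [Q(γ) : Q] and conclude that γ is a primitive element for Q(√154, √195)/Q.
[Q(γ) : Q] = 4 (equivalently, Q(γ) = Q(√154, √195))

Obviously Q(γ) ⊆ Q(√154, √195), and [Q(√154, √195):Q] = 4 (since 154, 195 are distinct squarefree integers > 1 with 30030 not a perfect square). To show equality we compute the minimal polynomial of γ. From γ = √154 + √195: γ^2 = 154 + 2√(30030) + 195 = 349 + 2√(30030), so γ^2 - 349 = 2√(30030); squaring, (γ^2 - 349)^2 = 4·30030, i.e. γ^4 - 698γ^2 + 121801 - 120120 = 0, i.e. γ^4 - 698γ^2 + 1681 = 0. So γ is a root of x^4 - 698x^2 + 1681. This polynomial is irreducible over Q: it has no rational root (each ±√154 ± √195 is irrational), and any factorization into two quadratics over Q would force √(30030) ∈ Q (pairing opposite roots) or √154, √195 ∈ Q (other pairings), all impossible. Hence [Q(γ):Q] = 4 = [Q(√154, √195):Q], so Q(γ) = Q(√154, √195).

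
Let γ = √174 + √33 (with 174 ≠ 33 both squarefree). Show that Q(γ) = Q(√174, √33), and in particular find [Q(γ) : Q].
[Q(γ) : Q] = 4 (equivalently, Q(γ) = Q(√174, √33))

Obviously Q(γ) ⊆ Q(√174, √33), and [Q(√174, √33):Q] = 4 (since 174, 33 are distinct squarefree integers > 1 with 5742 not a perfect square). To show equality we compute the minimal polynomial of γ. From γ = √174 + √33: γ^2 = 174 + 2√(5742) + 33 = 207 + 2√(5742), so γ^2 - 207 = 2√(5742); squaring, (γ^2 - 207)^2 = 4·5742, i.e. γ^4 - 414γ^2 + 42849 - 22968 = 0, i.e. γ^4 - 414γ^2 + 19881 = 0. So γ is a root of x^4 - 414x^2 + 19881. This polynomial is irreducible over Q: it has no rational root (each ±√174 ± √33 is irrational), and any factorization into two quadratics over Q would force √(5742) ∈ Q (pairing opposite roots) or √174, √33 ∈ Q (other pairings), all impossible. Hence [Q(γ):Q] = 4 = [Q(√174, √33):Q], so Q(γ) = Q(√174, √33).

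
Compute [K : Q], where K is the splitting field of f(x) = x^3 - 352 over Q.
[K : Q] = 6

The roots of x^3 - 352 are ∛352, ω∛352, ω^2∛352 where ω = e^(2πi/3) is a primitive cube root of unity, so K = Q(∛352, ω). Now [Q(∛352):Q] = 3 (since 352 is not a perfect cube, x^3 - 352 is irreducible) and [Q(ω):Q] = 2. Both 2 and 3 divide [K:Q], and [K:Q] ≤ 3·2 = 6, so [K:Q] = 6. (Equivalently: Q(∛352) ⊂ R but ω ∉ R, so [K : Q(∛352)] = 2.)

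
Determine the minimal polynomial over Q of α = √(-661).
m_α(x) = x^2 + 661

α satisfies α^2 + 661 = 0, so x^2 + 661 annihilates α. Since d = -661 is squarefree and ≠ 1, it is not a perfect square in Q, so x^2 + 661 has no rational root and is therefore irreducible over Q (a degree-2 polynomial over a field is irreducible iff it has no root). Hence m_α(x) = x^2 + 661.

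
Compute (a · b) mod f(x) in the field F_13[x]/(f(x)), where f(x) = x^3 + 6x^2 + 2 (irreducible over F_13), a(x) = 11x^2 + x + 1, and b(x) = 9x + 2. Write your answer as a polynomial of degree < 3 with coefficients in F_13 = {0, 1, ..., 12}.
a · b ≡ 9x^2 + 11x + 12 (mod f(x))

Multiply in F_13[x]: a(x)·b(x) = (11x^2 + x + 1)·(9x + 2) = 8x^3 + 5x^2 + 11x + 2. This has degree ≥ 3, so divide by f(x) over F_13: 8x^3 + 5x^2 + 11x + 2 = (8)·(x^3 + 6x^2 + 2) + (9x^2 + 11x + 12). Hence a·b ≡ 9x^2 + 11x + 12 (mod f). (F_13[x]/(f) is a field with 13^3 = 2197 elements since f is irreducible of degree 3.)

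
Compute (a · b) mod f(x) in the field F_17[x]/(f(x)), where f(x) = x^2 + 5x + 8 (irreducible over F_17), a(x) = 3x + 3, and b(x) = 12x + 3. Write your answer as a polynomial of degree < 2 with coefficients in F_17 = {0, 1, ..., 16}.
a · b ≡ x + 10 (mod f(x))

Multiply in F_17[x]: a(x)·b(x) = (3x + 3)·(12x + 3) = 2x^2 + 11x + 9. This has degree ≥ 2, so divide by f(x) over F_17: 2x^2 + 11x + 9 = (2)·(x^2 + 5x + 8) + (x + 10). Hence a·b ≡ x + 10 (mod f). (F_17[x]/(f) is a field with 17^2 = 289 elements since f is irreducible of degree 2.)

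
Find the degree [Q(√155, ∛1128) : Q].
[Q(√155, ∛1128) : Q] = 6

Let L = Q(√155, ∛1128). Since Q(√155) ⊂ L and [Q(√155):Q] = 2, the tower law gives 2 | [L:Q]. Likewise Q(∛1128) ⊂ L with [Q(∛1128):Q] = 3 (because 1128 is not a perfect cube), so 3 | [L:Q]. As gcd(2,3) = 1, [L:Q] is divisible by 6. Conversely L is generated over Q by √155 and ∛1128, so [L:Q] ≤ 2·3 = 6. Therefore [Q(√155, ∛1128) : Q] = 6.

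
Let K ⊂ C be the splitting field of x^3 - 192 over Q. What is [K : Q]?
[K : Q] = 6

The roots of x^3 - 192 are ∛192, ω∛192, ω^2∛192 where ω = e^(2πi/3) is a primitive cube root of unity, so K = Q(∛192, ω). Now [Q(∛192):Q] = 3 (since 192 is not a perfect cube, x^3 - 192 is irreducible) and [Q(ω):Q] = 2. Both 2 and 3 divide [K:Q], and [K:Q] ≤ 3·2 = 6, so [K:Q] = 6. (Equivalently: Q(∛192) ⊂ R but ω ∉ R, so [K : Q(∛192)] = 2.)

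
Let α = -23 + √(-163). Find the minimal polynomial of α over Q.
m_α(x) = x^2 + 46x + 692

From α + 23 = √(-163), squaring gives (α + 23)^2 = -163, i.e. α^2 + 46α + 529 = -163, so α^2 + 46α + 692 = 0. The discriminant of x^2 + 46x + 692 is (46)^2 - 4·(692) = 2116 - 2768 = -652, and 4·(-163) is not a perfect square in Q since -163 is squarefree and ≠ 1. Hence x^2 + 46x + 692 is irreducible over Q and is the minimal polynomial of α.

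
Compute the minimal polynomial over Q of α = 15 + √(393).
m_α(x) = x^2 - 30x - 168

From α - 15 = √(393), squaring gives (α - 15)^2 = 393, i.e. α^2 - 30α + 225 = 393, so α^2 - 30α - 168 = 0. The discriminant of x^2 - 30x - 168 is (-30)^2 - 4·(-168) = 900 + 672 = 1572, and 4·(393) is not a perfect square in Q since 393 is squarefree and ≠ 1. Hence x^2 - 30x - 168 is irreducible over Q and is the minimal polynomial of α.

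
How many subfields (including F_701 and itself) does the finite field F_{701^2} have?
F_{701^2} has 2 subfields

The subfields of F_{p^n} are exactly the fields F_{p^d} for d | n (each is the fixed field of the unique index-d subgroup of Gal(F_{p^n}/F_p) ≅ Z/nZ). The divisors of n = 2 are {1, 2}, giving 2 subfields: F_{701^1}, F_{701^2}.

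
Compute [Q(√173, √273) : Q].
[Q(√173, √273) : Q] = 4

[Q(√173):Q] = 2 (min poly x^2 - 173, irreducible since 173 is squarefree > 1). For the top step, suppose √273 ∈ Q(√173), say √273 = c + d√173 with c, d ∈ Q. Squaring: 273 = c^2 + 173d^2 + 2cd√173. Since √173 ∉ Q this forces 2cd = 0. If d = 0 then √273 = c ∈ Q, contradicting 273 squarefree > 1. If c = 0 then 273 = 173d^2, so 173·273 = (173d)^2 is a perfect square in Q — but 173·273 = 47229 is not a perfect square (since 173 and 273 are distinct squarefree integers). Contradiction. Hence √273 ∉ Q(√173), so x^2 - 273 stays irreducible over Q(√173) and [Q(√173, √273) : Q(√173)] = 2. By the tower law, [Q(√173, √273) : Q] = 2 · 2 = 4.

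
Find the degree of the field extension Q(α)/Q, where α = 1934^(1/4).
[Q(α):Q] = 4

α is a root of x^4 - 1934. By Eisenstein's criterion at the prime p = 2 (which divides the constant term 1934 but p^2 = 4 does not, since 1934 is squarefree), x^4 - 1934 is irreducible over Q. Hence [Q(α):Q] = 4.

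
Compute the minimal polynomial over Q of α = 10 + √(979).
m_α(x) = x^2 - 20x - 879

From α - 10 = √(979), squaring gives (α - 10)^2 = 979, i.e. α^2 - 20α + 100 = 979, so α^2 - 20α - 879 = 0. The discriminant of x^2 - 20x - 879 is (-20)^2 - 4·(-879) = 400 + 3516 = 3916, and 4·(979) is not a perfect square in Q since 979 is squarefree and ≠ 1. Hence x^2 - 20x - 879 is irreducible over Q and is the minimal polynomial of α.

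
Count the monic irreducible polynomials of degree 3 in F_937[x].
There are 274218672 monic irreducible polynomials of degree 3 over F_937

Each element of F_{937^3} that lies in no proper subfield is a root of exactly one monic irreducible of degree 3 over F_937, and each such polynomial has 3 distinct roots in F_{937^3}. By Möbius inversion the count is N_937(3) = (1/3) Σ_{d|3} μ(3/d) · 937^d = (1/3)(μ(3)·937^1 + μ(1)·937^3) = 822656016/3 = 274218672.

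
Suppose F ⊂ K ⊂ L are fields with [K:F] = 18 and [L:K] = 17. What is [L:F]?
[L:F] = 306

The tower law says that for any tower of field extensions F ⊂ K ⊂ L with finite degrees, [L:F] = [L:K] · [K:F]. Here this gives [L:F] = 17 · 18 = 306.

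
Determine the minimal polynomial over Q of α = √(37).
m_α(x) = x^2 - 37

α satisfies α^2 - 37 = 0, so x^2 - 37 annihilates α. Since d = 37 is squarefree and ≠ 1, it is not a perfect square in Q, so x^2 - 37 has no rational root and is therefore irreducible over Q (a degree-2 polynomial over a field is irreducible iff it has no root). Hence m_α(x) = x^2 - 37.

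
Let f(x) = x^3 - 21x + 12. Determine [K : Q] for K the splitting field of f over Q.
[K : Q] = 6

By the rational root test, any rational root of the monic integer polynomial f(x) = x^3 - 21x + 12 must be an integer dividing the constant term 12, i.e. one of ±{1, 2, 3, 4, 6, 12}. Evaluating: f(1) = -8, f(-1) = 32, f(2) = -22, f(-2) = 46, f(3) = -24, f(-3) = 48, f(4) = -8, f(-4) = 32, f(6) = 102, f(-6) = -78, f(12) = 1488, f(-12) = -1464; none is 0, so f has no rational root and is therefore irreducible over Q (a cubic with no linear factor over a field is irreducible). For an irreducible cubic, the Galois group is A_3 or S_3 according as the discriminant disc(f) = -4a^3 - 27b^2 = -4·(-21)^3 - 27·(12)^2 = 33156 is or is not a square in Q. Here disc(f) = 33156 is not a perfect square in Q, so the Galois group of f over Q is not contained in A_3 and must be all of S_3. The splitting field has degree |S_3| = 6 over Q, so [K : Q] = 6.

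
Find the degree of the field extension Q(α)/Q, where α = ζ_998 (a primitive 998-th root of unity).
[Q(α):Q] = 498

The minimal polynomial of ζ_998 over Q is the 998-th cyclotomic polynomial Φ_998(x), which is irreducible over Q and has degree φ(998) = 498. Hence [Q(α):Q] = φ(998) = 498.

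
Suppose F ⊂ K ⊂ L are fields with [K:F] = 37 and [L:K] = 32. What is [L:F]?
[L:F] = 1184

The tower law says that for any tower of field extensions F ⊂ K ⊂ L with finite degrees, [L:F] = [L:K] · [K:F]. Here this gives [L:F] = 32 · 37 = 1184.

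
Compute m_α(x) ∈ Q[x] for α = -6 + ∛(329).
m_α(x) = x^3 + 18x^2 + 108x - 113

Set β = α + 6 = ∛(329), so β^3 = 329. Then (α + 6)^3 - 329 = 0, i.e. α is a root of g(x) = (x + 6)^3 - 329 = x^3 + 18x^2 + 108x - 113. Since g(x) = h(x + 6) where h(x) = x^3 - 329, and h is irreducible over Q (because 329 is not a perfect cube, so h has no rational root, and a monic cubic with no rational root is irreducible), g is also irreducible (irreducibility is preserved under the substitution x → x + 6). Hence m_α(x) = x^3 + 18x^2 + 108x - 113.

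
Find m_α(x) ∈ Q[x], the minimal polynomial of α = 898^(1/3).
m_α(x) = x^3 - 898

α satisfies α^3 = 898, so x^3 - 898 annihilates α. By the rational root test, a rational root p/q (in lowest terms) of x^3 - 898 would satisfy p^3 = 898 q^3, forcing q = 1 and p^3 = 898; but 898 is not a perfect cube, contradiction. A monic cubic over Q with no rational root is irreducible (any nontrivial factorization would include a linear factor). Hence x^3 - 898 is the minimal polynomial of α, and in particular [Q(α):Q] = 3.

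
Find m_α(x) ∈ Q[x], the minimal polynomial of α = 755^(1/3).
m_α(x) = x^3 - 755

α satisfies α^3 = 755, so x^3 - 755 annihilates α. By the rational root test, a rational root p/q (in lowest terms) of x^3 - 755 would satisfy p^3 = 755 q^3, forcing q = 1 and p^3 = 755; but 755 is not a perfect cube, contradiction. A monic cubic over Q with no rational root is irreducible (any nontrivial factorization would include a linear factor). Hence x^3 - 755 is the minimal polynomial of α, and in particular [Q(α):Q] = 3.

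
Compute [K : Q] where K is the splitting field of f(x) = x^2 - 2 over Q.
[K : Q] = 2

f(x) = x^2 - 2 factors as (x - √2)(x + √2). The splitting field is K = Q(√2). Since 2 is squarefree and > 1, it is not a perfect square, so x^2 - 2 is irreducible over Q and [Q(√2) : Q] = 2. Hence [K : Q] = 2.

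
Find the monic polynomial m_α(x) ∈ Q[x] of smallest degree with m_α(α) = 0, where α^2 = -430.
m_α(x) = x^2 + 430

α satisfies α^2 + 430 = 0, so x^2 + 430 annihilates α. Since d = -430 is squarefree and ≠ 1, it is not a perfect square in Q, so x^2 + 430 has no rational root and is therefore irreducible over Q (a degree-2 polynomial over a field is irreducible iff it has no root). Hence m_α(x) = x^2 + 430.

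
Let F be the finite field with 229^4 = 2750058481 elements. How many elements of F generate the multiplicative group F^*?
There are φ(2750058480) = 613122048 primitive elements

F_q^* is cyclic of order q - 1 = 2750058480. A cyclic group of order m has exactly φ(m) generators. Here m = 2750058480 = 2^4 · 3 · 5 · 13 · 19 · 23 · 2017, so the number of primitive elements is φ(2750058480) = 613122048.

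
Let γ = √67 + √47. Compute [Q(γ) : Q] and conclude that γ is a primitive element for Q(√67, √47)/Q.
[Q(γ) : Q] = 4 (equivalently, Q(γ) = Q(√67, √47))

Obviously Q(γ) ⊆ Q(√67, √47), and [Q(√67, √47):Q] = 4 (since 67, 47 are distinct squarefree integers > 1 with 3149 not a perfect square). To show equality we compute the minimal polynomial of γ. From γ = √67 + √47: γ^2 = 67 + 2√(3149) + 47 = 114 + 2√(3149), so γ^2 - 114 = 2√(3149); squaring, (γ^2 - 114)^2 = 4·3149, i.e. γ^4 - 228γ^2 + 12996 - 12596 = 0, i.e. γ^4 - 228γ^2 + 400 = 0. So γ is a root of x^4 - 228x^2 + 400. This polynomial is irreducible over Q: it has no rational root (each ±√67 ± √47 is irrational), and any factorization into two quadratics over Q would force √(3149) ∈ Q (pairing opposite roots) or √67, √47 ∈ Q (other pairings), all impossible. Hence [Q(γ):Q] = 4 = [Q(√67, √47):Q], so Q(γ) = Q(√67, √47).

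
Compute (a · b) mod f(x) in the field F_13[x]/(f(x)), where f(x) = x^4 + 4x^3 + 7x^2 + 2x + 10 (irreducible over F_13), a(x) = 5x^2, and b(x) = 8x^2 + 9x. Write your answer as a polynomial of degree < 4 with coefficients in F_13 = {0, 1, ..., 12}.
a · b ≡ 2x^3 + 6x^2 + 11x + 3 (mod f(x))

Multiply in F_13[x]: a(x)·b(x) = (5x^2)·(8x^2 + 9x) = x^4 + 6x^3. This has degree ≥ 4, so divide by f(x) over F_13: x^4 + 6x^3 = (1)·(x^4 + 4x^3 + 7x^2 + 2x + 10) + (2x^3 + 6x^2 + 11x + 3). Hence a·b ≡ 2x^3 + 6x^2 + 11x + 3 (mod f). (F_13[x]/(f) is a field with 13^4 = 28561 elements since f is irreducible of degree 4.)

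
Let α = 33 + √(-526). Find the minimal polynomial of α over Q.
m_α(x) = x^2 - 66x + 1615

From α - 33 = √(-526), squaring gives (α - 33)^2 = -526, i.e. α^2 - 66α + 1089 = -526, so α^2 - 66α + 1615 = 0. The discriminant of x^2 - 66x + 1615 is (-66)^2 - 4·(1615) = 4356 - 6460 = -2104, and 4·(-526) is not a perfect square in Q since -526 is squarefree and ≠ 1. Hence x^2 - 66x + 1615 is irreducible over Q and is the minimal polynomial of α.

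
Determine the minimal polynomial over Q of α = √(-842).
m_α(x) = x^2 + 842

α satisfies α^2 + 842 = 0, so x^2 + 842 annihilates α. Since d = -842 is squarefree and ≠ 1, it is not a perfect square in Q, so x^2 + 842 has no rational root and is therefore irreducible over Q (a degree-2 polynomial over a field is irreducible iff it has no root). Hence m_α(x) = x^2 + 842.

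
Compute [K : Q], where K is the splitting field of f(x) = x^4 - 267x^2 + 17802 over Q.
[K : Q] = 4

Solving the quadratic in x^2: x^2 = (267 ± √(267^2 - 4·17802))/2 = (267 ± √81)/2 = (267 ± 9)/2, giving x^2 = 129 or x^2 = 138. So f(x) = (x^2 - 129)(x^2 - 138) and the roots of f are ±√129, ±√138. Hence the splitting field is K = Q(√129, √138). Since 129 and 138 are distinct squarefree integers > 1, their product 17802 is not a perfect square, so √138 ∉ Q(√129). By the tower law [K:Q] = [Q(√129,√138):Q(√129)] · [Q(√129):Q] = 2 · 2 = 4.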